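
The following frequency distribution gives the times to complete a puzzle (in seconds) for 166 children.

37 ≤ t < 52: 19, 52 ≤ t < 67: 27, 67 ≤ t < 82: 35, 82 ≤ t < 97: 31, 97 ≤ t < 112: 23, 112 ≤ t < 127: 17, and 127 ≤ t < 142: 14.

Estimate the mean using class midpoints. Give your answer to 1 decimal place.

85.3

Midpoints: 44.5, 59.5, 74.5, 89.5, 104.5, 119.5, 134.5
Σfm = 19×44.5 + 27×59.5 + 35×74.5 + 31×89.5 + 23×104.5 + 17×119.5 + 14×134.5 = 14152
n = Σf = 166
Mean = 14152 / 166 = 85.2530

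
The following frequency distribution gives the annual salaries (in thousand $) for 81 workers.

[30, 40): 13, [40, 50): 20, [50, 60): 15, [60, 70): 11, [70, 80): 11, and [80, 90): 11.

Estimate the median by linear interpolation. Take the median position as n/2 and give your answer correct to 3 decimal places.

Cumulative frequencies: 13, 33, 48, 59, 70, 81
n = 81; position = n/2 = 40.5.
This falls in the class [50, 60): L = 50, F = 33, f = 15, h = 10.
Median ≈ 50 + ((40.5 − 33) / 15) × 10 = 55.0000

55.000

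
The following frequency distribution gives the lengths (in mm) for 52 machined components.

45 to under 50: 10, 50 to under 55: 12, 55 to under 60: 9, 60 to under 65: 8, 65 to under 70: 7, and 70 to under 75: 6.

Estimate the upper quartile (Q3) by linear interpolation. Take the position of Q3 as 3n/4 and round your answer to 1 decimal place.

65.0

Cumulative frequencies: 10, 22, 31, 39, 46, 52
n = 52; position = 3n/4 = 39.
This falls in the class 60 to under 65: L = 60, F = 31, f = 8, h = 5.
Upper quartile ≈ 60 + ((39 − 31) / 8) × 5 = 65.0000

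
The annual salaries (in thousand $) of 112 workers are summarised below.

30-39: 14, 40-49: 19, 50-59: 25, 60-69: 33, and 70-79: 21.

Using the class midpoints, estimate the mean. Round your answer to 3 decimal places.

Midpoints: 34.5, 44.5, 54.5, 64.5, 74.5
Σfm = 14×34.5 + 19×44.5 + 25×54.5 + 33×64.5 + 21×74.5 = 6384
n = Σf = 112
Mean = 6384 / 112 = 57.0000

57.000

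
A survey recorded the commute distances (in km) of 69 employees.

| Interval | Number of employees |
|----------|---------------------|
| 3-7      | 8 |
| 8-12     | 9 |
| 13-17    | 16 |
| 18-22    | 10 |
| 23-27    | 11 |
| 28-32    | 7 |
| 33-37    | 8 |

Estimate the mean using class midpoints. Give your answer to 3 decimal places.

Midpoints: 5, 10, 15, 20, 25, 30, 35
Σfm = 8×5 + 9×10 + 16×15 + 10×20 + 11×25 + 7×30 + 8×35 = 1335
n = Σf = 69
Mean = 1335 / 69 = 19.3478

19.348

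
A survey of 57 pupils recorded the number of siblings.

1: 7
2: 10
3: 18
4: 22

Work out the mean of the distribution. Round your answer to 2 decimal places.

2.96

Values: 1, 2, 3, 4
Σfx = 7×1 + 10×2 + 18×3 + 22×4 = 169
n = Σf = 57
Mean = 169 / 57 = 2.9649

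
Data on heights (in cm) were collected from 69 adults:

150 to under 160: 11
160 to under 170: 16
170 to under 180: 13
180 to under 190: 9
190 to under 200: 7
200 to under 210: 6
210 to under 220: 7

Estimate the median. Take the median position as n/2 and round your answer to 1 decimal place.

175.8

Cumulative frequencies: 11, 27, 40, 49, 56, 62, 69
n = 69; position = n/2 = 34.5.
This falls in the class 170 to under 180: L = 170, F = 27, f = 13, h = 10.
Median ≈ 170 + ((34.5 − 27) / 13) × 10 = 175.7692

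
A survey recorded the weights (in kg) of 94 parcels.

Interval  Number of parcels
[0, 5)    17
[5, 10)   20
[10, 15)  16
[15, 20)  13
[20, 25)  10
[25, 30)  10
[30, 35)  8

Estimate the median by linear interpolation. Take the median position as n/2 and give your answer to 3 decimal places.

13.125

Cumulative frequencies: 17, 37, 53, 66, 76, 86, 94
n = 94; position = n/2 = 47.
This falls in the class [10, 15): L = 10, F = 37, f = 16, h = 5.
Median ≈ 10 + ((47 − 37) / 16) × 5 = 13.1250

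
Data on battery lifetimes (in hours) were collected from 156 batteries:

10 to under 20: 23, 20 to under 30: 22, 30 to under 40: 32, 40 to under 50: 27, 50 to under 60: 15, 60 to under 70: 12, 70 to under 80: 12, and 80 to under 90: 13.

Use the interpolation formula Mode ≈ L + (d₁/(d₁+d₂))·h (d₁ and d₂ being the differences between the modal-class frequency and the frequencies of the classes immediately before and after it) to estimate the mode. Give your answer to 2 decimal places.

Modal class: 30 to under 40 (highest frequency 32).
d₁ = 32 − 22 = 10, d₂ = 32 − 27 = 5
Mode ≈ 30 + (10/(10+5)) × 10 = 30 + 6.6667 = 36.6667

36.67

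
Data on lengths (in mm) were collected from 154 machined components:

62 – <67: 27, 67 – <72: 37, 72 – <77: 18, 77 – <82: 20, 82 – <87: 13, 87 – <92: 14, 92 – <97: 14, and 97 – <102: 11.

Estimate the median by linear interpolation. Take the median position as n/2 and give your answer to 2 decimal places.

75.61

Cumulative frequencies: 27, 64, 82, 102, 115, 129, 143, 154
n = 154; position = n/2 = 77.
This falls in the class 72 – <77: L = 72, F = 64, f = 18, h = 5.
Median ≈ 72 + ((77 − 64) / 18) × 5 = 75.6111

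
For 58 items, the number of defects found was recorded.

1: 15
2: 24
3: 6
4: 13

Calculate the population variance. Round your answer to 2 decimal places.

Values: 1, 2, 3, 4
n = 58, Σfx = 133, mean = 2.2931
Σfx² = 373
Σf(x − x̄)² = Σfx² − (Σfx)²/n = 373 − 133²/58 = 68.0172
Population variance = 68.0172 / 58 = 1.1727

1.17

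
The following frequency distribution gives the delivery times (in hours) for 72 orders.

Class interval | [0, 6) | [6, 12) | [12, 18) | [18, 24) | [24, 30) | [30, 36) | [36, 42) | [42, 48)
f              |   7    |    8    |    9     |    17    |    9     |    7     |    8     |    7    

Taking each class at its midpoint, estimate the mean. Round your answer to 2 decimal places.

Midpoints: 3, 9, 15, 21, 27, 33, 39, 45
Σfm = 7×3 + 8×9 + 9×15 + 17×21 + 9×27 + 7×33 + 8×39 + 7×45 = 1686
n = Σf = 72
Mean = 1686 / 72 = 23.4167

23.42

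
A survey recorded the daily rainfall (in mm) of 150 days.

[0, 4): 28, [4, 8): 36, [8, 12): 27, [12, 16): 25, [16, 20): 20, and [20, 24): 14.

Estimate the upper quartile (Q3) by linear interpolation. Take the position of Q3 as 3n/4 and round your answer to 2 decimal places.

Cumulative frequencies: 28, 64, 91, 116, 136, 150
n = 150; position = 3n/4 = 112.5.
This falls in the class [12, 16): L = 12, F = 91, f = 25, h = 4.
Upper quartile ≈ 12 + ((112.5 − 91) / 25) × 4 = 15.4400

15.44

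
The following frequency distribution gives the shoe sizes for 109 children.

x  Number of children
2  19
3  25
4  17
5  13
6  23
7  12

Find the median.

4

Cumulative frequencies: 19, 44, 61, 74, 97, 109
n = 109, so the median is the value in position (n+1)/2 = 55.
Position 55 falls at value 4.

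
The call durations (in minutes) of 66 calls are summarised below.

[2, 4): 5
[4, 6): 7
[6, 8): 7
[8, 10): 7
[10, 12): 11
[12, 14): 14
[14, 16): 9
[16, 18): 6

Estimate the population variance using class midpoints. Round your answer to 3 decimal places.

16.959

Midpoints: 3, 5, 7, 9, 11, 13, 15, 17
n = 66, Σfm = 702, mean = 10.6364
Σfm² = 8586
Σf(m − x̄)² = Σfm² − (Σfm)²/n = 8586 − 702²/66 = 1119.2727
Population variance = 1119.2727 / 66 = 16.9587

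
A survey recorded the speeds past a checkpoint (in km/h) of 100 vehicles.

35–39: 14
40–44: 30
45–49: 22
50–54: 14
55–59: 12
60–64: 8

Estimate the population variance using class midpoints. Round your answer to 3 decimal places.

54.960

Midpoints: 37, 42, 47, 52, 57, 62
n = 100, Σfm = 4720, mean = 47.2000
Σfm² = 228280
Σf(m − x̄)² = Σfm² − (Σfm)²/n = 228280 − 4720²/100 = 5496.0000
Population variance = 5496.0000 / 100 = 54.9600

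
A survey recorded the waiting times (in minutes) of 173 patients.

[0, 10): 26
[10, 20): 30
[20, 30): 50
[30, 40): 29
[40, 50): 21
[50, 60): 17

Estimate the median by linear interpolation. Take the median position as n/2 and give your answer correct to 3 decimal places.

26.100

Cumulative frequencies: 26, 56, 106, 135, 156, 173
n = 173; position = n/2 = 86.5.
This falls in the class [20, 30): L = 20, F = 56, f = 50, h = 10.
Median ≈ 20 + ((86.5 − 56) / 50) × 10 = 26.1000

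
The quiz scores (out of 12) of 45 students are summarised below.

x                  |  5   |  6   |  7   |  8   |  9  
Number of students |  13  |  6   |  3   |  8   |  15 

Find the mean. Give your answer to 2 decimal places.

7.13

Values: 5, 6, 7, 8, 9
Σfx = 13×5 + 6×6 + 3×7 + 8×8 + 15×9 = 321
n = Σf = 45
Mean = 321 / 45 = 7.1333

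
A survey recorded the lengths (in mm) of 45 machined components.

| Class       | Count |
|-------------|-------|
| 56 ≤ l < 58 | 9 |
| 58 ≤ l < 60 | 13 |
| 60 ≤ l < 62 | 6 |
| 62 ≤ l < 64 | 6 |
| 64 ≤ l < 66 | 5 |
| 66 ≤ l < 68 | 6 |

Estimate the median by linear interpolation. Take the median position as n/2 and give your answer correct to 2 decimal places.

Cumulative frequencies: 9, 22, 28, 34, 39, 45
n = 45; position = n/2 = 22.5.
This falls in the class 60 ≤ l < 62: L = 60, F = 22, f = 6, h = 2.
Median ≈ 60 + ((22.5 − 22) / 6) × 2 = 60.1667

60.17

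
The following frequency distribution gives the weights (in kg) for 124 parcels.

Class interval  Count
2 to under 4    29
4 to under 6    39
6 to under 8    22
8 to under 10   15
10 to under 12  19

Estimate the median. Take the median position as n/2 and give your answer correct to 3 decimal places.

Cumulative frequencies: 29, 68, 90, 105, 124
n = 124; position = n/2 = 62.
This falls in the class 4 to under 6: L = 4, F = 29, f = 39, h = 2.
Median ≈ 4 + ((62 − 29) / 39) × 2 = 5.6923

5.692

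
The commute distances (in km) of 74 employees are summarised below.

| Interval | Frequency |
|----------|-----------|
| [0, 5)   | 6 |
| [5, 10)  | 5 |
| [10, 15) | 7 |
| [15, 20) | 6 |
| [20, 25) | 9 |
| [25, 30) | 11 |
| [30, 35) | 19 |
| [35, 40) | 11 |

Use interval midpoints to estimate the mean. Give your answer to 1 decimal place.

Midpoints: 2.5, 7.5, 12.5, 17.5, 22.5, 27.5, 32.5, 37.5
Σfm = 6×2.5 + 5×7.5 + 7×12.5 + 6×17.5 + 9×22.5 + 11×27.5 + 19×32.5 + 11×37.5 = 1780
n = Σf = 74
Mean = 1780 / 74 = 24.0541

24.1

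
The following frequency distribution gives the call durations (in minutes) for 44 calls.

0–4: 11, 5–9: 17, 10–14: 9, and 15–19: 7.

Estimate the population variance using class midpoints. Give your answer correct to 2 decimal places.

25.41

Midpoints: 2, 7, 12, 17
n = 44, Σfm = 368, mean = 8.3636
Σfm² = 4196
Σf(m − x̄)² = Σfm² − (Σfm)²/n = 4196 − 368²/44 = 1118.1818
Population variance = 1118.1818 / 44 = 25.4132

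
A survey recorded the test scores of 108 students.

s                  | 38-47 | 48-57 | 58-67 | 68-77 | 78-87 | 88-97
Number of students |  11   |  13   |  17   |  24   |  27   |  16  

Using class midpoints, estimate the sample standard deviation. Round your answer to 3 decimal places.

Midpoints: 42.5, 52.5, 62.5, 72.5, 82.5, 92.5
n = 108, Σfm = 7660, mean = 70.9259
Σfm² = 568925
Σf(m − x̄)² = Σfm² − (Σfm)²/n = 568925 − 7660²/108 = 25632.4074
Sample variance = 25632.4074 / 107 = 239.5552
Standard deviation = √239.5552 = 15.4776

15.478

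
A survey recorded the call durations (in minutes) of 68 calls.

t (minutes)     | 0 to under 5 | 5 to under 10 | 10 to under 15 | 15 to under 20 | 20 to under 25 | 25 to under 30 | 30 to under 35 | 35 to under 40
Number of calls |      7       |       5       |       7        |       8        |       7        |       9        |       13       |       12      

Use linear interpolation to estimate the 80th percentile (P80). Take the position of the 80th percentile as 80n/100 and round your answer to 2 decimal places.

Cumulative frequencies: 7, 12, 19, 27, 34, 43, 56, 68
n = 68; position = 80n/100 = 54.4.
This falls in the class 30 to under 35: L = 30, F = 43, f = 13, h = 5.
80th percentile ≈ 30 + ((54.4 − 43) / 13) × 5 = 34.3846

34.38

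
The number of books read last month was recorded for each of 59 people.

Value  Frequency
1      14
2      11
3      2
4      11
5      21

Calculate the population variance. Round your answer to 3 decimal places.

Values: 1, 2, 3, 4, 5
n = 59, Σfx = 191, mean = 3.2373
Σfx² = 777
Σf(x − x̄)² = Σfx² − (Σfx)²/n = 777 − 191²/59 = 158.6780
Population variance = 158.6780 / 59 = 2.6895

2.689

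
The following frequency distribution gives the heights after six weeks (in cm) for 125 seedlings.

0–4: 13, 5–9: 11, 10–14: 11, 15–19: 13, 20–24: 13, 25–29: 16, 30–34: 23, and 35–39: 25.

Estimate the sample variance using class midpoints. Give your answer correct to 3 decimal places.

Midpoints: 2, 7, 12, 17, 22, 27, 32, 37
n = 125, Σfm = 2835, mean = 22.6800
Σfm² = 81665
Σf(m − x̄)² = Σfm² − (Σfm)²/n = 81665 − 2835²/125 = 17367.2000
Sample variance = 17367.2000 / 124 = 140.0581

140.058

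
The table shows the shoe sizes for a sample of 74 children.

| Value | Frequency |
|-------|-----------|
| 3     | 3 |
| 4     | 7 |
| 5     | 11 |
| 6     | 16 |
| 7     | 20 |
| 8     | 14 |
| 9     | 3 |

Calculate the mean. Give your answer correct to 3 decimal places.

Values: 3, 4, 5, 6, 7, 8, 9
Σfx = 3×3 + 7×4 + 11×5 + 16×6 + 20×7 + 14×8 + 3×9 = 467
n = Σf = 74
Mean = 467 / 74 = 6.3108

6.311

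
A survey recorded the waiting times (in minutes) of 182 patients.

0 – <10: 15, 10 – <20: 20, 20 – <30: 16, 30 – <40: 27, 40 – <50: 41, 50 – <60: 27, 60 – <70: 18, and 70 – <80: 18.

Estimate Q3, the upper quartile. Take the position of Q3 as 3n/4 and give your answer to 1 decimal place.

56.5

Cumulative frequencies: 15, 35, 51, 78, 119, 146, 164, 182
n = 182; position = 3n/4 = 136.5.
This falls in the class 50 – <60: L = 50, F = 119, f = 27, h = 10.
Upper quartile ≈ 50 + ((136.5 − 119) / 27) × 10 = 56.4815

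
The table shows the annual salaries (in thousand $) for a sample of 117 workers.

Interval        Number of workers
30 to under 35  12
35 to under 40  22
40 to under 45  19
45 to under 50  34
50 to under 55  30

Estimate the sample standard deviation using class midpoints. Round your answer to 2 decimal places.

Midpoints: 32.5, 37.5, 42.5, 47.5, 52.5
n = 117, Σfm = 5212.5, mean = 44.5513
Σfm² = 237331.25
Σf(m − x̄)² = Σfm² − (Σfm)²/n = 237331.25 − 5212.5²/117 = 5107.6923
Sample variance = 5107.6923 / 116 = 44.0318
Standard deviation = √44.0318 = 6.6356

6.64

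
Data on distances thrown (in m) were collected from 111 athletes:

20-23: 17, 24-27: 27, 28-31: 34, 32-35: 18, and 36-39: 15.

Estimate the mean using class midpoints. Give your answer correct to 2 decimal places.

29.03

Midpoints: 21.5, 25.5, 29.5, 33.5, 37.5
Σfm = 17×21.5 + 27×25.5 + 34×29.5 + 18×33.5 + 15×37.5 = 3222.5
n = Σf = 111
Mean = 3222.5 / 111 = 29.0315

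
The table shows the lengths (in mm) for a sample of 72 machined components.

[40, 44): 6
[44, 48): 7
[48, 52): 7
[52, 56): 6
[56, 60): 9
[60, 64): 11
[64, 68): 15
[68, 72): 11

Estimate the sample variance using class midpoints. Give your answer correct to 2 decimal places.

Midpoints: 42, 46, 50, 54, 58, 62, 66, 70
n = 72, Σfm = 4212, mean = 58.5000
Σfm² = 252192
Σf(m − x̄)² = Σfm² − (Σfm)²/n = 252192 − 4212²/72 = 5790.0000
Sample variance = 5790.0000 / 71 = 81.5493

81.55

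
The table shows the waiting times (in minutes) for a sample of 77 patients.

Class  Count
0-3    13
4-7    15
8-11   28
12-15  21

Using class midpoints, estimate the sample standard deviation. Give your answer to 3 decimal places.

4.175

Midpoints: 1.5, 5.5, 9.5, 13.5
n = 77, Σfm = 651.5, mean = 8.4610
Σfm² = 6837.25
Σf(m − x̄)² = Σfm² − (Σfm)²/n = 6837.25 − 651.5²/77 = 1324.8831
Sample variance = 1324.8831 / 76 = 17.4327
Standard deviation = √17.4327 = 4.1752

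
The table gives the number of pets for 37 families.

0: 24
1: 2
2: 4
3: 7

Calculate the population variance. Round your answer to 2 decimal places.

1.49

Values: 0, 1, 2, 3
n = 37, Σfx = 31, mean = 0.8378
Σfx² = 81
Σf(x − x̄)² = Σfx² − (Σfx)²/n = 81 − 31²/37 = 55.0270
Population variance = 55.0270 / 37 = 1.4872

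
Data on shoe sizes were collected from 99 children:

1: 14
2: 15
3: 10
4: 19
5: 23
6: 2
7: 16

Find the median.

Cumulative frequencies: 14, 29, 39, 58, 81, 83, 99
n = 99, so the median is the value in position (n+1)/2 = 50.
Position 50 falls at value 4.

4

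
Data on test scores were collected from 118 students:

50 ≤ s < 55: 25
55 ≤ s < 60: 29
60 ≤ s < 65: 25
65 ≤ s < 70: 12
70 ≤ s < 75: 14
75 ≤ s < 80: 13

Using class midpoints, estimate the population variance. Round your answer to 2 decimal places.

66.53

Midpoints: 52.5, 57.5, 62.5, 67.5, 72.5, 77.5
n = 118, Σfm = 7375, mean = 62.5000
Σfm² = 468787.5
Σf(m − x̄)² = Σfm² − (Σfm)²/n = 468787.5 − 7375²/118 = 7850.0000
Population variance = 7850.0000 / 118 = 66.5254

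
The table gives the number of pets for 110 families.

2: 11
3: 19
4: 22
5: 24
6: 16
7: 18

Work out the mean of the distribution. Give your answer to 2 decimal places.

4.63

Values: 2, 3, 4, 5, 6, 7
Σfx = 11×2 + 19×3 + 22×4 + 24×5 + 16×6 + 18×7 = 509
n = Σf = 110
Mean = 509 / 110 = 4.6273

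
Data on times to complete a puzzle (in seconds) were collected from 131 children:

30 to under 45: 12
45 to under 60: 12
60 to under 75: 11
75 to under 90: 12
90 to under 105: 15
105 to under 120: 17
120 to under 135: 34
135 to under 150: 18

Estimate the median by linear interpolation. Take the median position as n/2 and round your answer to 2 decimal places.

Cumulative frequencies: 12, 24, 35, 47, 62, 79, 113, 131
n = 131; position = n/2 = 65.5.
This falls in the class 105 to under 120: L = 105, F = 62, f = 17, h = 15.
Median ≈ 105 + ((65.5 − 62) / 17) × 15 = 108.0882

108.09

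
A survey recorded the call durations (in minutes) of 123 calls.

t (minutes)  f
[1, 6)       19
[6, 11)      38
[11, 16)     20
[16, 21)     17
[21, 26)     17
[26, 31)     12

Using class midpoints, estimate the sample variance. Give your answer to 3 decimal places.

Midpoints: 3.5, 8.5, 13.5, 18.5, 23.5, 28.5
n = 123, Σfm = 1715.5, mean = 13.9472
Σfm² = 31576.75
Σf(m − x̄)² = Σfm² − (Σfm)²/n = 31576.75 − 1715.5²/123 = 7650.4065
Sample variance = 7650.4065 / 122 = 62.7083

62.708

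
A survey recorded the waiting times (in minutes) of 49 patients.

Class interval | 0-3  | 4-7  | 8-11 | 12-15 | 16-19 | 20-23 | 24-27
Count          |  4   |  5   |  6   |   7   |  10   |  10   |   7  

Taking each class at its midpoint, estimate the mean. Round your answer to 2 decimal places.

Midpoints: 1.5, 5.5, 9.5, 13.5, 17.5, 21.5, 25.5
Σfm = 4×1.5 + 5×5.5 + 6×9.5 + 7×13.5 + 10×17.5 + 10×21.5 + 7×25.5 = 753.5
n = Σf = 49
Mean = 753.5 / 49 = 15.3776

15.38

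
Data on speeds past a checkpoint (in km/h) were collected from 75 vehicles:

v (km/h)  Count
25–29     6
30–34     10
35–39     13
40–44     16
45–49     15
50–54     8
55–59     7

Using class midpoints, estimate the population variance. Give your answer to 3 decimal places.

72.329

Midpoints: 27, 32, 37, 42, 47, 52, 57
n = 75, Σfm = 3155, mean = 42.0667
Σfm² = 138145
Σf(m − x̄)² = Σfm² − (Σfm)²/n = 138145 − 3155²/75 = 5424.6667
Population variance = 5424.6667 / 75 = 72.3289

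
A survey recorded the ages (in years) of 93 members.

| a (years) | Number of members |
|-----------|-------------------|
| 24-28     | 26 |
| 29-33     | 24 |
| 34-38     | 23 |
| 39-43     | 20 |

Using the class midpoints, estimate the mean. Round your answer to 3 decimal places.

32.989

Midpoints: 26, 31, 36, 41
Σfm = 26×26 + 24×31 + 23×36 + 20×41 = 3068
n = Σf = 93
Mean = 3068 / 93 = 32.9892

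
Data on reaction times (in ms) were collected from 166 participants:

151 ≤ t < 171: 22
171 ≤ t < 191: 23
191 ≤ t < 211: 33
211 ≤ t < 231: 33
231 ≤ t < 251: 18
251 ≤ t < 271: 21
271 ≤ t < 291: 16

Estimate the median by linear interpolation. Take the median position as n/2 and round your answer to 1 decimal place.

214.0

Cumulative frequencies: 22, 45, 78, 111, 129, 150, 166
n = 166; position = n/2 = 83.
This falls in the class 211 ≤ t < 231: L = 211, F = 78, f = 33, h = 20.
Median ≈ 211 + ((83 − 78) / 33) × 20 = 214.0303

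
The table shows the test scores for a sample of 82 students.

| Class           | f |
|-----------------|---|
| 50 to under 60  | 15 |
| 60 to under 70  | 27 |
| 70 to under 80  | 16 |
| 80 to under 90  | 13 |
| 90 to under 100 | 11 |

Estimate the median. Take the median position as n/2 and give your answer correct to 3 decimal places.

69.630

Cumulative frequencies: 15, 42, 58, 71, 82
n = 82; position = n/2 = 41.
This falls in the class 60 to under 70: L = 60, F = 15, f = 27, h = 10.
Median ≈ 60 + ((41 − 15) / 27) × 10 = 69.6296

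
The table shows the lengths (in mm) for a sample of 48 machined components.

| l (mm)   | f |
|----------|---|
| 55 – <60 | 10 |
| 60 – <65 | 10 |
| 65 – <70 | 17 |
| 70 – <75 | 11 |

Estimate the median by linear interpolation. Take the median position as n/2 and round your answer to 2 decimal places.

66.18

Cumulative frequencies: 10, 20, 37, 48
n = 48; position = n/2 = 24.
This falls in the class 65 – <70: L = 65, F = 20, f = 17, h = 5.
Median ≈ 65 + ((24 − 20) / 17) × 5 = 66.1765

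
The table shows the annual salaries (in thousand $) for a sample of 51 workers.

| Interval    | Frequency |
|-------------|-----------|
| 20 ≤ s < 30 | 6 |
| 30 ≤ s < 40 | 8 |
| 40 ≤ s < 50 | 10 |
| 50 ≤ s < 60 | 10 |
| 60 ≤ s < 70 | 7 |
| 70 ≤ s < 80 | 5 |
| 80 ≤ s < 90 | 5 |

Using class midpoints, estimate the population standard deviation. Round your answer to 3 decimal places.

Midpoints: 25, 35, 45, 55, 65, 75, 85
n = 51, Σfm = 2685, mean = 52.6471
Σfm² = 157875
Σf(m − x̄)² = Σfm² − (Σfm)²/n = 157875 − 2685²/51 = 16517.6471
Population variance = 16517.6471 / 51 = 323.8754
Standard deviation = √323.8754 = 17.9965

17.997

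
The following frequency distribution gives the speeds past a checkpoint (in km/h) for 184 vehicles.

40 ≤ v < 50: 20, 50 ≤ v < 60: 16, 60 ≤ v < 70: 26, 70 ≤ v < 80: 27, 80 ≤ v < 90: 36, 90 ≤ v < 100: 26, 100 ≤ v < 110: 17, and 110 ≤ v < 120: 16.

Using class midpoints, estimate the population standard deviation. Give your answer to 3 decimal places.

Midpoints: 45, 55, 65, 75, 85, 95, 105, 115
n = 184, Σfm = 14650, mean = 79.6196
Σfm² = 1244400
Σf(m − x̄)² = Σfm² − (Σfm)²/n = 1244400 − 14650²/184 = 77973.3696
Population variance = 77973.3696 / 184 = 423.7683
Standard deviation = √423.7683 = 20.5856

20.586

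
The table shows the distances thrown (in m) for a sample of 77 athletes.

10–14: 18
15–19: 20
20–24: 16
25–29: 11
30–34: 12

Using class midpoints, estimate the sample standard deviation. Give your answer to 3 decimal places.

Midpoints: 12, 17, 22, 27, 32
n = 77, Σfm = 1589, mean = 20.6364
Σfm² = 36423
Σf(m − x̄)² = Σfm² − (Σfm)²/n = 36423 − 1589²/77 = 3631.8182
Sample variance = 3631.8182 / 76 = 47.7871
Standard deviation = √47.7871 = 6.9128

6.913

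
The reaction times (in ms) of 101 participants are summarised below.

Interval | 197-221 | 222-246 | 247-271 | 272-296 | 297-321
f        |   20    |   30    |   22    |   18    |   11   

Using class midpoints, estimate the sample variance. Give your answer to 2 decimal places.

1019.31

Midpoints: 209, 234, 259, 284, 309
n = 101, Σfm = 25409, mean = 251.5743
Σfm² = 6494181
Σf(m − x̄)² = Σfm² − (Σfm)²/n = 6494181 − 25409²/101 = 101930.6931
Sample variance = 101930.6931 / 100 = 1019.3069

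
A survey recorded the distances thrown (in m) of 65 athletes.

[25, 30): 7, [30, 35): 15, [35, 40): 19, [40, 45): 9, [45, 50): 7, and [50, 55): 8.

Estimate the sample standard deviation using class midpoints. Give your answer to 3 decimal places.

Midpoints: 27.5, 32.5, 37.5, 42.5, 47.5, 52.5
n = 65, Σfm = 2527.5, mean = 38.8846
Σfm² = 101956.25
Σf(m − x̄)² = Σfm² − (Σfm)²/n = 101956.25 − 2527.5²/65 = 3675.3846
Sample variance = 3675.3846 / 64 = 57.4279
Standard deviation = √57.4279 = 7.5781

7.578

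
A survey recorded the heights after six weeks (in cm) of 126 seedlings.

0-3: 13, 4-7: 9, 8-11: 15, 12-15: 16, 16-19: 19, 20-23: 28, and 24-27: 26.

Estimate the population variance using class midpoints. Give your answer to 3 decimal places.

Midpoints: 1.5, 5.5, 9.5, 13.5, 17.5, 21.5, 25.5
n = 126, Σfm = 2025, mean = 16.0714
Σfm² = 40239.5
Σf(m − x̄)² = Σfm² − (Σfm)²/n = 40239.5 − 2025²/126 = 7694.8571
Population variance = 7694.8571 / 126 = 61.0703

61.070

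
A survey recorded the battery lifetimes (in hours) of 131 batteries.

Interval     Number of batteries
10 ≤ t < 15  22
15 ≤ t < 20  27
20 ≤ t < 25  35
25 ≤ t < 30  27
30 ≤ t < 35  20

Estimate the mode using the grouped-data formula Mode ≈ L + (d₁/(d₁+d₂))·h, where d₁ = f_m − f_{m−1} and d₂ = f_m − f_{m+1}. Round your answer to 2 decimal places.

22.50

Modal class: 20 ≤ t < 25 (highest frequency 35).
d₁ = 35 − 27 = 8, d₂ = 35 − 27 = 8
Mode ≈ 20 + (8/(8+8)) × 5 = 20 + 2.5000 = 22.5000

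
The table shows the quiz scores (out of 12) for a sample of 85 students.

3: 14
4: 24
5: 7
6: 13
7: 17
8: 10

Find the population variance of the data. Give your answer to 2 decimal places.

Values: 3, 4, 5, 6, 7, 8
n = 85, Σfx = 450, mean = 5.2941
Σfx² = 2626
Σf(x − x̄)² = Σfx² − (Σfx)²/n = 2626 − 450²/85 = 243.6471
Population variance = 243.6471 / 85 = 2.8664

2.87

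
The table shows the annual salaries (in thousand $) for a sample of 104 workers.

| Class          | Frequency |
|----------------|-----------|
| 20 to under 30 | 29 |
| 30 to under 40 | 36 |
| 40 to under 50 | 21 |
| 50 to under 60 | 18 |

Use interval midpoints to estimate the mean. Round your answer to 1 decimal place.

Midpoints: 25, 35, 45, 55
Σfm = 29×25 + 36×35 + 21×45 + 18×55 = 3920
n = Σf = 104
Mean = 3920 / 104 = 37.6923

37.7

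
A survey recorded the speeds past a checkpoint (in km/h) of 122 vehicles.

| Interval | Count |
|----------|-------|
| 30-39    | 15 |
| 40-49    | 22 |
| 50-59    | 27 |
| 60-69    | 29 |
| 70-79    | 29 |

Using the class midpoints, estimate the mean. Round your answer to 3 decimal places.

Midpoints: 34.5, 44.5, 54.5, 64.5, 74.5
Σfm = 15×34.5 + 22×44.5 + 27×54.5 + 29×64.5 + 29×74.5 = 6999
n = Σf = 122
Mean = 6999 / 122 = 57.3689

57.369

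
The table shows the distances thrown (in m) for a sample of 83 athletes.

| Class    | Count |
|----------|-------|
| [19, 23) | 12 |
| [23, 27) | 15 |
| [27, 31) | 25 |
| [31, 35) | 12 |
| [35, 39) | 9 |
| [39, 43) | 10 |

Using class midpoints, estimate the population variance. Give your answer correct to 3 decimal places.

Midpoints: 21, 25, 29, 33, 37, 41
n = 83, Σfm = 2491, mean = 30.0120
Σfm² = 77891
Σf(m − x̄)² = Σfm² − (Σfm)²/n = 77891 − 2491²/83 = 3130.9880
Population variance = 3130.9880 / 83 = 37.7227

37.723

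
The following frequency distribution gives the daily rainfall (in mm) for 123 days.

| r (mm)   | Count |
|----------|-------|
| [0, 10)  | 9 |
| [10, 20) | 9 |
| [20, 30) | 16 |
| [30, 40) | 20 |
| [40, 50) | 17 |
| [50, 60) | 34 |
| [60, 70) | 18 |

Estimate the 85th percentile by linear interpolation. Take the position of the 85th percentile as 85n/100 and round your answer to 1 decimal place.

59.9

Cumulative frequencies: 9, 18, 34, 54, 71, 105, 123
n = 123; position = 85n/100 = 104.55.
This falls in the class [50, 60): L = 50, F = 71, f = 34, h = 10.
85th percentile ≈ 50 + ((104.55 − 71) / 34) × 10 = 59.8676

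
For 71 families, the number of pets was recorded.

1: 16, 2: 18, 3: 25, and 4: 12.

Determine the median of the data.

Cumulative frequencies: 16, 34, 59, 71
n = 71, so the median is the value in position (n+1)/2 = 36.
Position 36 falls at value 3.

3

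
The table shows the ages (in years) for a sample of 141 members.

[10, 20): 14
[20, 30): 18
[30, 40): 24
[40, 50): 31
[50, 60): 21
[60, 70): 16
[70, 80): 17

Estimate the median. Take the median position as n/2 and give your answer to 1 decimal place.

44.7

Cumulative frequencies: 14, 32, 56, 87, 108, 124, 141
n = 141; position = n/2 = 70.5.
This falls in the class [40, 50): L = 40, F = 56, f = 31, h = 10.
Median ≈ 40 + ((70.5 − 56) / 31) × 10 = 44.6774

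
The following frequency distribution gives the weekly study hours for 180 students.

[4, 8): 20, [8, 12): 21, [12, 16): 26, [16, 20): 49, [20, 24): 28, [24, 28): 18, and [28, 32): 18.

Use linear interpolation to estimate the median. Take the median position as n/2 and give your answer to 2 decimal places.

Cumulative frequencies: 20, 41, 67, 116, 144, 162, 180
n = 180; position = n/2 = 90.
This falls in the class [16, 20): L = 16, F = 67, f = 49, h = 4.
Median ≈ 16 + ((90 − 67) / 49) × 4 = 17.8776

17.88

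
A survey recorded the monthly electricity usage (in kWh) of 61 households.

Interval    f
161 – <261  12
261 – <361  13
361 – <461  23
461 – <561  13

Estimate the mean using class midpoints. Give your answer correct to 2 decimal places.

Midpoints: 211, 311, 411, 511
Σfm = 12×211 + 13×311 + 23×411 + 13×511 = 22671
n = Σf = 61
Mean = 22671 / 61 = 371.6557

371.66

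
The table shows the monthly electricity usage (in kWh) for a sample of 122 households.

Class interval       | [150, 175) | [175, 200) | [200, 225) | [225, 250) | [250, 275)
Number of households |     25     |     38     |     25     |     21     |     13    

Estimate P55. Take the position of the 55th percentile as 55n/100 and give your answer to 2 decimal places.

204.10

Cumulative frequencies: 25, 63, 88, 109, 122
n = 122; position = 55n/100 = 67.1.
This falls in the class [200, 225): L = 200, F = 63, f = 25, h = 25.
55th percentile ≈ 200 + ((67.1 − 63) / 25) × 25 = 204.1000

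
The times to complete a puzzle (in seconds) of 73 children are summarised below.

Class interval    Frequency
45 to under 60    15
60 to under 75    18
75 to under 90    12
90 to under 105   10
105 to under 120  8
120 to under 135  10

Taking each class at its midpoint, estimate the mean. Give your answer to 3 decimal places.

84.144

Midpoints: 52.5, 67.5, 82.5, 97.5, 112.5, 127.5
Σfm = 15×52.5 + 18×67.5 + 12×82.5 + 10×97.5 + 8×112.5 + 10×127.5 = 6142.5
n = Σf = 73
Mean = 6142.5 / 73 = 84.1438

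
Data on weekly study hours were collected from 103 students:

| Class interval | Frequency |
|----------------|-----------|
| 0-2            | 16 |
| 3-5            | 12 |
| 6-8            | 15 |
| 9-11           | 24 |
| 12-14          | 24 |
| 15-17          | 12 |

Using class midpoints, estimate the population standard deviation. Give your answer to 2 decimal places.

Midpoints: 1, 4, 7, 10, 13, 16
n = 103, Σfm = 913, mean = 8.8641
Σfm² = 10471
Σf(m − x̄)² = Σfm² − (Σfm)²/n = 10471 − 913²/103 = 2378.0971
Population variance = 2378.0971 / 103 = 23.0883
Standard deviation = √23.0883 = 4.8050

4.81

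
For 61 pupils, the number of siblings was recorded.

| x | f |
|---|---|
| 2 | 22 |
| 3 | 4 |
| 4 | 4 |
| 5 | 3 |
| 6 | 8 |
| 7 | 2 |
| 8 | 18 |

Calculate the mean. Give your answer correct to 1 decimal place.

Values: 2, 3, 4, 5, 6, 7, 8
Σfx = 22×2 + 4×3 + 4×4 + 3×5 + 8×6 + 2×7 + 18×8 = 293
n = Σf = 61
Mean = 293 / 61 = 4.8033

4.8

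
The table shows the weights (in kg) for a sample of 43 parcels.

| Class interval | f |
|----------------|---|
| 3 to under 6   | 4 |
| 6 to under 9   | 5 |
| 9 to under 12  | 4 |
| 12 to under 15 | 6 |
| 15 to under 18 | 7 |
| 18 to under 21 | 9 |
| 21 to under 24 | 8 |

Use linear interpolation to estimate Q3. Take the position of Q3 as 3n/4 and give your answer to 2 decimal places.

Cumulative frequencies: 4, 9, 13, 19, 26, 35, 43
n = 43; position = 3n/4 = 32.25.
This falls in the class 18 to under 21: L = 18, F = 26, f = 9, h = 3.
Upper quartile ≈ 18 + ((32.25 − 26) / 9) × 3 = 20.0833

20.08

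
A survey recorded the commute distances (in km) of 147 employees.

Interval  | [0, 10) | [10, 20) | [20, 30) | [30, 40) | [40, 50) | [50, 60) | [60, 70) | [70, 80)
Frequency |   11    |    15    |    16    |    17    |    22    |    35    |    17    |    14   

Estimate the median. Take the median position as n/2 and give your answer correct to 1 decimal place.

46.6

Cumulative frequencies: 11, 26, 42, 59, 81, 116, 133, 147
n = 147; position = n/2 = 73.5.
This falls in the class [40, 50): L = 40, F = 59, f = 22, h = 10.
Median ≈ 40 + ((73.5 − 59) / 22) × 10 = 46.5909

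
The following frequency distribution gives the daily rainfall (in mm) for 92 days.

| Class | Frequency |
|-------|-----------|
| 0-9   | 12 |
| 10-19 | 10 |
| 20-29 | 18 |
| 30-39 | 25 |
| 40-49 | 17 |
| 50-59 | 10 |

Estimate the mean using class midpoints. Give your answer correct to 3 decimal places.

30.478

Midpoints: 4.5, 14.5, 24.5, 34.5, 44.5, 54.5
Σfm = 12×4.5 + 10×14.5 + 18×24.5 + 25×34.5 + 17×44.5 + 10×54.5 = 2804
n = Σf = 92
Mean = 2804 / 92 = 30.4783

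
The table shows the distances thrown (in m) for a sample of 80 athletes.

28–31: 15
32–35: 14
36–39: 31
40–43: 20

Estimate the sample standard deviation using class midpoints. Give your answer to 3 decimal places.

Midpoints: 29.5, 33.5, 37.5, 41.5
n = 80, Σfm = 2904, mean = 36.3000
Σfm² = 106804
Σf(m − x̄)² = Σfm² − (Σfm)²/n = 106804 − 2904²/80 = 1388.8000
Sample variance = 1388.8000 / 79 = 17.5797
Standard deviation = √17.5797 = 4.1928

4.193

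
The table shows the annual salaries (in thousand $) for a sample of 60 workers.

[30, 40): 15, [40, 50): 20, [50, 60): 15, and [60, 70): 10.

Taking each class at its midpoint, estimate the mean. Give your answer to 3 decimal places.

48.333

Midpoints: 35, 45, 55, 65
Σfm = 15×35 + 20×45 + 15×55 + 10×65 = 2900
n = Σf = 60
Mean = 2900 / 60 = 48.3333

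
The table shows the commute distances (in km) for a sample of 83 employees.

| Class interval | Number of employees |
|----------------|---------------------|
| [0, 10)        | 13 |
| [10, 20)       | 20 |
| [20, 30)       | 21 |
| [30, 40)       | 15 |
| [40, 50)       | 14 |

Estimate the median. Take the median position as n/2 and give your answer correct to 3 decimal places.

Cumulative frequencies: 13, 33, 54, 69, 83
n = 83; position = n/2 = 41.5.
This falls in the class [20, 30): L = 20, F = 33, f = 21, h = 10.
Median ≈ 20 + ((41.5 − 33) / 21) × 10 = 24.0476

24.048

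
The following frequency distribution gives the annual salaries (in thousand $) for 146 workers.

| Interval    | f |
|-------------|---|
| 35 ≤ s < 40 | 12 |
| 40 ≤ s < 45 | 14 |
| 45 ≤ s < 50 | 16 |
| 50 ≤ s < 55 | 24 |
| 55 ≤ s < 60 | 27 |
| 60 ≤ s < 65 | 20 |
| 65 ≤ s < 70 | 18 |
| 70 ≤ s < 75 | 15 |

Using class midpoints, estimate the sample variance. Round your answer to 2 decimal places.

106.75

Midpoints: 37.5, 42.5, 47.5, 52.5, 57.5, 62.5, 67.5, 72.5
n = 146, Σfm = 8170, mean = 55.9589
Σfm² = 472662.5
Σf(m − x̄)² = Σfm² − (Σfm)²/n = 472662.5 − 8170²/146 = 15478.2534
Sample variance = 15478.2534 / 145 = 106.7466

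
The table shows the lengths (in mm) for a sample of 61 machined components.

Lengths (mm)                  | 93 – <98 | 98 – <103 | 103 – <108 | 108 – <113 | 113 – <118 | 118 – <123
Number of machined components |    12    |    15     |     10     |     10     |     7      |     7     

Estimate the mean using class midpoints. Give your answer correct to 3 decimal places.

Midpoints: 95.5, 100.5, 105.5, 110.5, 115.5, 120.5
Σfm = 12×95.5 + 15×100.5 + 10×105.5 + 10×110.5 + 7×115.5 + 7×120.5 = 6465.5
n = Σf = 61
Mean = 6465.5 / 61 = 105.9918

105.992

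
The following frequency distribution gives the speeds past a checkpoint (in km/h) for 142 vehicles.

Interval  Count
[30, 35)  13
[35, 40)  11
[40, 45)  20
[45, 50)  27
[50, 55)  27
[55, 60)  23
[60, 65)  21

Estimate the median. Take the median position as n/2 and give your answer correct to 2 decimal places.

50.00

Cumulative frequencies: 13, 24, 44, 71, 98, 121, 142
n = 142; position = n/2 = 71.
This falls in the class [45, 50): L = 45, F = 44, f = 27, h = 5.
Median ≈ 45 + ((71 − 44) / 27) × 5 = 50.0000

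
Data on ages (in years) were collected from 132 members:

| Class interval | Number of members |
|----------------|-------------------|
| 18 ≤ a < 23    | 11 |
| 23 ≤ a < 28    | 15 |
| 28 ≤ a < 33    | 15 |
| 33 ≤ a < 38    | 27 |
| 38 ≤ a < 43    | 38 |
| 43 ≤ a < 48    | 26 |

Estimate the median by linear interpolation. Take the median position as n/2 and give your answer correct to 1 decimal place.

37.6

Cumulative frequencies: 11, 26, 41, 68, 106, 132
n = 132; position = n/2 = 66.
This falls in the class 33 ≤ a < 38: L = 33, F = 41, f = 27, h = 5.
Median ≈ 33 + ((66 − 41) / 27) × 5 = 37.6296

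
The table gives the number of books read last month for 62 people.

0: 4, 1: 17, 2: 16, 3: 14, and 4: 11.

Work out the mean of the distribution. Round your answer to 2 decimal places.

2.18

Values: 0, 1, 2, 3, 4
Σfx = 4×0 + 17×1 + 16×2 + 14×3 + 11×4 = 135
n = Σf = 62
Mean = 135 / 62 = 2.1774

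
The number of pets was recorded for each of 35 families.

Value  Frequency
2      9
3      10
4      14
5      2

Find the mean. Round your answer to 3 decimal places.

Values: 2, 3, 4, 5
Σfx = 9×2 + 10×3 + 14×4 + 2×5 = 114
n = Σf = 35
Mean = 114 / 35 = 3.2571

3.257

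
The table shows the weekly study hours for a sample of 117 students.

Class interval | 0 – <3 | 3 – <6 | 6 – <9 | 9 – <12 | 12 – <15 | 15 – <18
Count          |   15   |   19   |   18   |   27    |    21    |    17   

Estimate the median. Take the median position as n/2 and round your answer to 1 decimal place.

9.7

Cumulative frequencies: 15, 34, 52, 79, 100, 117
n = 117; position = n/2 = 58.5.
This falls in the class 9 – <12: L = 9, F = 52, f = 27, h = 3.
Median ≈ 9 + ((58.5 − 52) / 27) × 3 = 9.7222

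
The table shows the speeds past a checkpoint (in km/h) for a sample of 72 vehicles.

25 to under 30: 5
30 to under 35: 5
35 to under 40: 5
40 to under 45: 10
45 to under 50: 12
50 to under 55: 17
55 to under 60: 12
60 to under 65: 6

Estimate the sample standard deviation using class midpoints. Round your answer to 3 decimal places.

Midpoints: 27.5, 32.5, 37.5, 42.5, 47.5, 52.5, 57.5, 62.5
n = 72, Σfm = 3440, mean = 47.7778
Σfm² = 171200
Σf(m − x̄)² = Σfm² − (Σfm)²/n = 171200 − 3440²/72 = 6844.4444
Sample variance = 6844.4444 / 71 = 96.4006
Standard deviation = √96.4006 = 9.8184

9.818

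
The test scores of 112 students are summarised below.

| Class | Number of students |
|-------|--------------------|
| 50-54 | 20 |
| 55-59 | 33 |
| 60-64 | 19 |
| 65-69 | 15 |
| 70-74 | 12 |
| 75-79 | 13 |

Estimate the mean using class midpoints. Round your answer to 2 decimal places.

Midpoints: 52, 57, 62, 67, 72, 77
Σfm = 20×52 + 33×57 + 19×62 + 15×67 + 12×72 + 13×77 = 6969
n = Σf = 112
Mean = 6969 / 112 = 62.2232

62.22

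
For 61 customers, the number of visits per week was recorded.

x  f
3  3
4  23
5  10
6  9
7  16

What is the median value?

Cumulative frequencies: 3, 26, 36, 45, 61
n = 61, so the median is the value in position (n+1)/2 = 31.
Position 31 falls at value 5.

5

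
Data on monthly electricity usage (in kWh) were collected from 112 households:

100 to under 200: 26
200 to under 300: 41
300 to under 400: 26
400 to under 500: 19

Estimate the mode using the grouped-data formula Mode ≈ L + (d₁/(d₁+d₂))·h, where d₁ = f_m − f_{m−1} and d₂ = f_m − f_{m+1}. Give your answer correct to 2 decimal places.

Modal class: 200 to under 300 (highest frequency 41).
d₁ = 41 − 26 = 15, d₂ = 41 − 26 = 15
Mode ≈ 200 + (15/(15+15)) × 100 = 200 + 50.0000 = 250.0000

250.00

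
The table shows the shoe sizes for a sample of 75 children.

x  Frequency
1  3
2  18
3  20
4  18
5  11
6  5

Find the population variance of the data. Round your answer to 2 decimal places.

1.66

Values: 1, 2, 3, 4, 5, 6
n = 75, Σfx = 256, mean = 3.4133
Σfx² = 998
Σf(x − x̄)² = Σfx² − (Σfx)²/n = 998 − 256²/75 = 124.1867
Population variance = 124.1867 / 75 = 1.6558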